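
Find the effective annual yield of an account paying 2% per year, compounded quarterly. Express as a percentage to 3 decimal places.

2.015%

EAR = (1 + 2%/4)^4 − 1 = (1 + 0.005)^4 − 1.
(1 + 0.005)^4 ≈ 1.020151, so EAR ≈ 2.01505%.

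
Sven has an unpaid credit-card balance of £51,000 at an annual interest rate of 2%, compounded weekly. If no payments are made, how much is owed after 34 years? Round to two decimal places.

Periodic rate = 2%/52 = 0.000384615; periods = 52·34 = 1768.
A = 51,000·(1 + 0.02/52)^1768 ≈ 51,000·1.97361969279 ≈ 100,654.6043.

£100,654.60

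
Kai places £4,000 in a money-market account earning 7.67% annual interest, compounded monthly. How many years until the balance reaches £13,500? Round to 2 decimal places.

15.91 years

(1 + 0.00639167)^(12t) = 13,500/4,000 = 3.375.
12t·ln(1 + 0.00639167) = ln(3.375); 12t = 1.2164/0.00637133 ≈ 190.9171.
t ≈ 15.9098 years.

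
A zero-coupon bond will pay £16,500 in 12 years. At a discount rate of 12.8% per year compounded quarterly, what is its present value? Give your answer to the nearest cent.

Growth factor = (1 + 0.032)^48 ≈ 4.5355031194.
P = 16,500/4.5355031194 ≈ 3,637.9646.

£3,637.96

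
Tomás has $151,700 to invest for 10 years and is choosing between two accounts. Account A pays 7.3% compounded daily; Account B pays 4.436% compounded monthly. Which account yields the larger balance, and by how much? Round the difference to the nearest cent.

A: (1 + 0.0002)^3650 ≈ 2.07492915251, so 151,700 × 2.07492915251 ≈ 314,766.7524.
B: (1 + 0.04436/12)^120 ≈ 1.55703301115, so 151,700 × 1.55703301115 ≈ 236,201.9078.
Difference ≈ 78,564.8446 in favor of A.

Account A, by $78,564.84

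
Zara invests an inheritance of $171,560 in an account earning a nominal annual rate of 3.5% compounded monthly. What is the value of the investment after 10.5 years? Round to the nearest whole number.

$247,621

Growth factor = (1 + 0.035/12)^126 ≈ 1.44334754876.
A ≈ 171,560 × 1.44334754876 ≈ 247,620.7055.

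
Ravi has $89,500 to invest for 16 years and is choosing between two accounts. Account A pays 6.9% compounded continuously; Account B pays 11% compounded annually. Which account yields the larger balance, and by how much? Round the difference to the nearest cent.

A: e^(0.069·16) = e^1.104 ≈ 3.01620675345, so 89,500 × 3.01620675345 ≈ 269,950.5044.
B: (1 + 0.11)^16 ≈ 5.31089433205, so 89,500 × 5.31089433205 ≈ 475,325.0427.
Difference ≈ 205,374.5383 in favor of B.

Account B, by $205,374.54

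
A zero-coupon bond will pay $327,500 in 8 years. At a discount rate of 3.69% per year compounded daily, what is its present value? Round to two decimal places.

Growth factor = (1 + 0.0369/365)^2920 ≈ 1.34337496651.
P = 327,500/1.34337496651 ≈ 243,788.9704.

$243,788.97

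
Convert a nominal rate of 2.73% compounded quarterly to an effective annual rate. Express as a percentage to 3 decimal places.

2.758%

EAR = (1 + 2.73%/4)^4 − 1 = (1 + 0.006825)^4 − 1.
(1 + 0.006825)^4 ≈ 1.027581, so EAR ≈ 2.75808%.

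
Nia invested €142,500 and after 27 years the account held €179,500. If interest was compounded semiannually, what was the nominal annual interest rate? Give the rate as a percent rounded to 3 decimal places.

The 54-period growth factor is 179,500/142,500 = 1.25965.
r/2 = 1.25965^(1/54) − 1 ≈ 0.00428384, so r ≈ 2·0.00428384 = 0.85677%.

0.857%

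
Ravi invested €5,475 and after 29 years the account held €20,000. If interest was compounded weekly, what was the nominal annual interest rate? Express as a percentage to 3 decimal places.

4.469%

The 1508-period growth factor is 20,000/5,475 = 3.65297.
r/52 = 3.65297^(1/1508) − 1 ≈ 0.000859481, so r ≈ 52·0.000859481 = 4.46930%.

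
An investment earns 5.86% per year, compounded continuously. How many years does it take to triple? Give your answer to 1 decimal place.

18.7 years

e^(0.0586t) = 3, so 0.0586t = ln 3 ≈ 1.0986.
t ≈ 1.0986/0.0586 ≈ 18.7476.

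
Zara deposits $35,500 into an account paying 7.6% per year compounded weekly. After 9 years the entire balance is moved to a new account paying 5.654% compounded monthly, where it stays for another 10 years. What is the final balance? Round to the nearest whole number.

Phase 1: 35,500·(1 + 0.076/52)^468 ≈ 70,318.3885.
Phase 2: 70,318.3885·(1 + 0.05654/12)^120 ≈ 123,606.7948.

$123,607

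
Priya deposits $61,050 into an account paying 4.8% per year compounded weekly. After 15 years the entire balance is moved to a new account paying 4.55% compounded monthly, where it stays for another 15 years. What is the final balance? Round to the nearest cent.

After 15 years at 4.8%: 61,050 × 2.0537510398 ≈ 125,381.5010.
Then 15 years at 4.55%: 125,381.5010 × 1.97626629552 ≈ 247,787.2345.

$247,787.23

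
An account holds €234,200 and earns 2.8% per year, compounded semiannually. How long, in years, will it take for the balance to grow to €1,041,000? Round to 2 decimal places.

We need (1 + 0.014)^(2t) = 4.4449, so 2t = ln 4.4449 / ln 1.014 ≈ 107.2986.
t ≈ 107.2986/2 = 53.6493 years.

53.65 years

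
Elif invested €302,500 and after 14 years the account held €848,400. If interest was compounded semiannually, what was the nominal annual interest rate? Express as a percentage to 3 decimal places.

The 28-period growth factor is 848,400/302,500 = 2.80463.
r/2 = 2.80463^(1/28) − 1 ≈ 0.0375178, so r ≈ 2·0.0375178 = 7.50355%.

7.504%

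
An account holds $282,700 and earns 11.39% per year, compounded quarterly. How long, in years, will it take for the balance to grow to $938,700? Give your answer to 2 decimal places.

10.69 years

We need (1 + 0.028475)^(4t) = 3.3205, so 4t = ln 3.3205 / ln 1.028475 ≈ 42.7433.
t ≈ 42.7433/4 = 10.6858 years.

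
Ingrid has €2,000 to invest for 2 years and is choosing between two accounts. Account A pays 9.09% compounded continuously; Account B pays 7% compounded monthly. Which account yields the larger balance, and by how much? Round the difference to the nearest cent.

Account A, by €99.14

A: e^(0.0909·2) = e^0.1818 ≈ 1.199374295, so 2,000 × 1.199374295 ≈ 2,398.7486.
B: (1 + 0.07/12)^24 ≈ 1.149806018, so 2,000 × 1.149806018 ≈ 2,299.6120.
Difference ≈ 99.1366 in favor of A.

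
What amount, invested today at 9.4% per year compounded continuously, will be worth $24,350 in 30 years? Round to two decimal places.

P = A·e^(−rt) = 24,350·e^(−2.82).
e^(−2.82) ≈ 0.059605942709, so P ≈ 1,451.4047.

$1,451.40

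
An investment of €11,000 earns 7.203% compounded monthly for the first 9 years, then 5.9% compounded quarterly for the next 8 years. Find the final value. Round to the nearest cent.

€33,541.39

After 9 years at 7.203%: 11,000 × 1.9085277446 ≈ 20,993.8052.
Then 8 years at 5.9%: 20,993.8052 × 1.5976804451 ≈ 33,541.3920.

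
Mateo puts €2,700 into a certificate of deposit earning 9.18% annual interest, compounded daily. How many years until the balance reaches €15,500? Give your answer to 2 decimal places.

19.04 years

We need (1 + 0.000251507)^(365t) = 5.7407, so 365t = ln 5.7407 / ln 1.000252 ≈ 6949.3456.
t ≈ 6949.3456/365 = 19.0393 years.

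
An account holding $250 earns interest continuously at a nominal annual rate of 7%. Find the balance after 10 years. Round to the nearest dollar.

A = P·e^(rt) = 250·e^(0.07·10) = 250·e^0.7.
e^0.7 ≈ 2.01375271, so A ≈ 503.4382.

$503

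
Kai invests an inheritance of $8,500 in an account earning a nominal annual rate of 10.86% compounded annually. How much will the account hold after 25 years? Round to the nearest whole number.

$111,890

Annual rate = 10.86% = 0.1086; years = 25.
A = 8,500·(1 + 0.1086)^25 ≈ 8,500·13.1635145076 ≈ 111,889.8733.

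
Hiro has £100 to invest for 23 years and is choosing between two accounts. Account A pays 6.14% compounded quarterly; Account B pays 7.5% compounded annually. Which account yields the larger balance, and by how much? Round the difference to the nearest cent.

Account B, by £121.59

Account A growth factor: (1 + 0.01535)^92 ≈ 4.06116963; balance ≈ 406.1170.
Account B growth factor: (1 + 0.075)^23 ≈ 5.27709215; balance ≈ 527.7092.
Account B is larger by 121.5923.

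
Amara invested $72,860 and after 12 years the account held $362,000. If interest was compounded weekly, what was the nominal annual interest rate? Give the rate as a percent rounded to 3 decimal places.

(1 + r/52)^624 = 362,000/72,860 = 4.96843.
1 + r/52 = 4.96843^(1/624) ≈ 1.002572, so r/52 ≈ 0.00257238.
r ≈ 52·0.00257238 = 13.37638%.

13.376%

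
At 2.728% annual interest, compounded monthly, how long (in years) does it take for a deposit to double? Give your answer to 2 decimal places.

(1 + 0.00227333)^(12t) = 2.
12t = ln 2 / ln(1 + 0.00227333) ≈ 0.69315/0.00227075 ≈ 305.2499.
t ≈ 25.4375.

25.44 years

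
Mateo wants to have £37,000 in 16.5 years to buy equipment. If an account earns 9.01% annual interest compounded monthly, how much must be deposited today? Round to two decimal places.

Periodic rate = 9.01%/12 = 0.00750833; 198 periods.
P = 37,000/(1 + 0.0901/12)^198 ≈ 37,000/4.3977658403 ≈ 8,413.3629.

£8,413.36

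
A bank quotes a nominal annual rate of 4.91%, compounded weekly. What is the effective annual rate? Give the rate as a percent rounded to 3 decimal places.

EAR = (1 + 4.91%/52)^52 − 1 = (1 + 0.000944231)^52 − 1.
(1 + 0.000944231)^52 ≈ 1.050301, so EAR ≈ 5.03010%.

5.030%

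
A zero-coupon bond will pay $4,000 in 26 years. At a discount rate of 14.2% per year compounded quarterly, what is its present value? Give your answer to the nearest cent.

$106.28

Growth factor = (1 + 0.0355)^104 ≈ 37.63663054.
P = 4,000/37.63663054 ≈ 106.2794.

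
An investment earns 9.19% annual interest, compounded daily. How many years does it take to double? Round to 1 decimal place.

7.5 years

(1 + 0.000251781)^(365t) = 2.
365t = ln 2 / ln(1 + 0.000251781) ≈ 0.69315/0.000251749 ≈ 2753.3250.
t ≈ 7.5434.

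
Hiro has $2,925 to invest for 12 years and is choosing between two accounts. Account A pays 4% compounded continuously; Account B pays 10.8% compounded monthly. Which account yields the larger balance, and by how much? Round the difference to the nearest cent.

Account B, by $5,901.04

A: e^(0.04·12) = e^0.48 ≈ 1.616074402, so 2,925 × 1.616074402 ≈ 4,727.0176.
B: (1 + 0.009)^144 ≈ 3.6335232051, so 2,925 × 3.6335232051 ≈ 10,628.0554.
Difference ≈ 5,901.0377 in favor of B.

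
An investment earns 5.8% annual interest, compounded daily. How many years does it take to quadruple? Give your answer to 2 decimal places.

23.90 years

(1 + 0.000158904)^(365t) = 4.
365t = ln 4 / ln(1 + 0.000158904) ≈ 1.3863/0.000158891 ≈ 8724.7870.
t ≈ 23.9035.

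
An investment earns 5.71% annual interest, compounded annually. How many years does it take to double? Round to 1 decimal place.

(1 + 0.0571)^t = 2.
t = ln 2 / ln(1 + 0.0571) ≈ 0.69315/0.0555293 ≈ 12.4825.

12.5 years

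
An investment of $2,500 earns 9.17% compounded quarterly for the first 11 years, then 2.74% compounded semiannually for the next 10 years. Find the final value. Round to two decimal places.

$8,897.25

Phase 1: 2,500·(1 + 0.022925)^44 ≈ 6,777.4589.
Phase 2: 6,777.4589·(1 + 0.0137)^20 ≈ 8,897.2505.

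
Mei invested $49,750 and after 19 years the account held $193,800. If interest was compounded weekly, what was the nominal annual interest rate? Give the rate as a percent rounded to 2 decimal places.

(1 + r/52)^988 = 193,800/49,750 = 3.89548.
1 + r/52 = 3.89548^(1/988) ≈ 1.001377, so r/52 ≈ 0.00137728.
r ≈ 52·0.00137728 = 7.16185%.

7.16%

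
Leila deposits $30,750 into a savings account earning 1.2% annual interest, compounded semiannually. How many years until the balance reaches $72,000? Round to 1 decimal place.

71.1 years

(1 + 0.006)^(2t) = 72,000/30,750 = 2.3415.
2t·ln(1 + 0.006) = ln(2.3415); 2t = 0.85078/0.00598207 ≈ 142.2210.
t ≈ 71.1105 years.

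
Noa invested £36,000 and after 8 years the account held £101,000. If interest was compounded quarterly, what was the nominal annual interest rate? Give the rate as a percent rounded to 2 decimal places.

The 32-period growth factor is 101,000/36,000 = 2.80556.
r/4 = 2.80556^(1/32) − 1 ≈ 0.0327628, so r ≈ 4·0.0327628 = 13.10512%.

13.11%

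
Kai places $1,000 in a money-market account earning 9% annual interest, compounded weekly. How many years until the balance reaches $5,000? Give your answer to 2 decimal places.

17.90 years

We need (1 + 0.00173077)^(52t) = 5, so 52t = ln 5 / ln 1.001731 ≈ 930.7019.
t ≈ 930.7019/52 = 17.8981 years.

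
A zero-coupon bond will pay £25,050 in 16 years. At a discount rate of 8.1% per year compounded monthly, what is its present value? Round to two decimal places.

Periodic rate = 8.1%/12 = 0.00675; 192 periods.
P = 25,050/(1 + 0.00675)^192 ≈ 25,050/3.6387695322 ≈ 6,884.1953.

£6,884.20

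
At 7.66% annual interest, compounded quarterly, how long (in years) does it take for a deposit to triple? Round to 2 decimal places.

(1 + 0.01915)^(4t) = 3.
4t = ln 3 / ln(1 + 0.01915) ≈ 1.0986/0.0189689 ≈ 57.9164.
t ≈ 14.4791.

14.48 years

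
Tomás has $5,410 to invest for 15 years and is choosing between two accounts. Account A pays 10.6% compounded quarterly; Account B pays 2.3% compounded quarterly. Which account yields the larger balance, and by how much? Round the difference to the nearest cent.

Account A growth factor: (1 + 0.0265)^60 ≈ 4.8032724624; balance ≈ 25,985.7040.
Account B growth factor: (1 + 0.00575)^60 ≈ 1.410595437; balance ≈ 7,631.3213.
Account A is larger by 18,354.3827.

Account A, by $18,354.38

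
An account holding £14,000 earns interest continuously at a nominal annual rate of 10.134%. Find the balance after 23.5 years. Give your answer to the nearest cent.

£151,494.20

A = P·e^(rt) = 14,000·e^(0.10134·23.5) = 14,000·e^2.38149.
e^2.38149 ≈ 10.8210141691, so A ≈ 151,494.1984.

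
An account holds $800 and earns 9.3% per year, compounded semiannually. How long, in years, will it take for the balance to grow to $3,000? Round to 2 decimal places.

14.54 years

(1 + 0.0465)^(2t) = 3,000/800 = 3.75.
2t·ln(1 + 0.0465) = ln(3.75); 2t = 1.3218/0.0454513 ≈ 29.0807.
t ≈ 14.5404 years.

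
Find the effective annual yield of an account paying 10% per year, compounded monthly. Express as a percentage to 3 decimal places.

One year is 12 periods at 0.00833333 each: (1 + 0.00833333)^12 ≈ 1.104713.
EAR = 1.104713 − 1 ≈ 10.47131%.

10.471%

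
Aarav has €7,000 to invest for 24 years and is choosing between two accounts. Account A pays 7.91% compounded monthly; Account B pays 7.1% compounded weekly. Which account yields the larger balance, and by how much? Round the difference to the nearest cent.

Account A growth factor: (1 + 0.0791/12)^288 ≈ 6.6337519558; balance ≈ 46,436.2637.
Account B growth factor: (1 + 0.071/52)^1248 ≈ 5.4895031479; balance ≈ 38,426.5220.
Account A is larger by 8,009.7417.

Account A, by €8,009.74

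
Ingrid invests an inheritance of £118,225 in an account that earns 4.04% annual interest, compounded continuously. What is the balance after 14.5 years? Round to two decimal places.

£212,382.65

A = P·e^(rt) = 118,225·e^(0.0404·14.5) = 118,225·e^0.5858.
e^0.5858 ≈ 1.79642755298, so A ≈ 212,382.6475.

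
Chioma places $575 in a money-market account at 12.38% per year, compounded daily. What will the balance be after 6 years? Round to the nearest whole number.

$1,208

Periodic rate = 12.38%/365 = 0.000339178; periods = 365·6 = 2190.
A = 575·(1 + 0.1238/365)^2190 ≈ 575·2.101547667 ≈ 1,208.3899.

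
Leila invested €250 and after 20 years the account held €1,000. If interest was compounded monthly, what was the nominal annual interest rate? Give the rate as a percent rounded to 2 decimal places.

The 240-period growth factor is 1,000/250 = 4.
r/12 = 4^(1/240) − 1 ≈ 0.00579294, so r ≈ 12·0.00579294 = 6.95153%.

6.95%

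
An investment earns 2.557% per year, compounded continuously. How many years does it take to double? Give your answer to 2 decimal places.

27.11 years

e^(0.02557t) = 2, so 0.02557t = ln 2 ≈ 0.69315.
t ≈ 0.69315/0.02557 ≈ 27.1078.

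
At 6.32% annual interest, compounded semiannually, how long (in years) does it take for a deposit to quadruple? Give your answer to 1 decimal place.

22.3 years

(1 + 0.0316)^(2t) = 4.
2t = ln 4 / ln(1 + 0.0316) ≈ 1.3863/0.031111 ≈ 44.5596.
t ≈ 22.2798.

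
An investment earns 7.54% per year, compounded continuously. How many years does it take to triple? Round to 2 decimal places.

e^(0.0754t) = 3, so 0.0754t = ln 3 ≈ 1.0986.
t ≈ 1.0986/0.0754 ≈ 14.5705.

14.57 years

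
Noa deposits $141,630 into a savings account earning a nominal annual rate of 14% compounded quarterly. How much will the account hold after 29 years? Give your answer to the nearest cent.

Growth factor = (1 + 0.035)^116 ≈ 54.08546600531.
A ≈ 141,630 × 54.08546600531 ≈ 7,660,124.5503.

$7,660,124.55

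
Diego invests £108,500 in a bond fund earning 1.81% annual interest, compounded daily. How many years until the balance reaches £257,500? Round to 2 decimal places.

47.75 years

We need (1 + 0.000049589)^(365t) = 2.3733, so 365t = ln 2.3733 / ln 1.00005 ≈ 17429.0722.
t ≈ 17429.0722/365 = 47.7509 years.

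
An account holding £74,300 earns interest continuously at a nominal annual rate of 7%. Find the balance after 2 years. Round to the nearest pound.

£85,465

A = P·e^(rt) = 74,300·e^(0.07·2) = 74,300·e^0.14.
e^0.14 ≈ 1.1502737989, so A ≈ 85,465.3433.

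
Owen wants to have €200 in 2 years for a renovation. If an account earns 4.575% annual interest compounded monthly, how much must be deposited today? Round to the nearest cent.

Periodic rate = 4.575%/12 = 0.0038125; 24 periods.
P = 200/(1 + 0.0038125)^24 ≈ 200/1.09562614 ≈ 182.5440.

€182.54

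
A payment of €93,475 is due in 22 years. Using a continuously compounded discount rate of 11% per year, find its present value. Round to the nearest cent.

P = A·e^(−rt) = 93,475·e^(−2.42).
e^(−2.42) ≈ 0.088921617459, so P ≈ 8,311.9482.

€8,311.95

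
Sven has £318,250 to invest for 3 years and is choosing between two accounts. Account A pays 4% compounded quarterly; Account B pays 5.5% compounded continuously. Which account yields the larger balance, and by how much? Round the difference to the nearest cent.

Account A growth factor: (1 + 0.01)^12 ≈ 1.12682503013; balance ≈ 358,612.0658.
Account B growth factor: e^(0.055·3) = e^0.165 ≈ 1.17939311871; balance ≈ 375,341.8600.
Account B is larger by 16,729.7942.

Account B, by £16,729.79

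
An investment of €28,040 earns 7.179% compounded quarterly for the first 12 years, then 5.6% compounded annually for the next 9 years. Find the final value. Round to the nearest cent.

€107,540.37

Phase 1: 28,040·(1 + 0.0179475)^48 ≈ 65,856.1374.
Phase 2: 65,856.1374·(1 + 0.056)^9 ≈ 107,540.3681.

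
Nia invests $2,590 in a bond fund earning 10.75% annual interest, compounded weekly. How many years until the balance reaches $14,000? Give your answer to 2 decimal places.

15.71 years

We need (1 + 0.00206731)^(52t) = 5.4054, so 52t = ln 5.4054 / ln 1.002067 ≈ 817.0738.
t ≈ 817.0738/52 = 15.7130 years.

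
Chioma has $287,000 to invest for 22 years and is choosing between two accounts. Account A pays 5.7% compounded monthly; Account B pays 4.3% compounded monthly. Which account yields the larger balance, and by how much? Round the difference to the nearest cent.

Account A, by $264,874.42

A: (1 + 0.00475)^264 ≈ 3.493943872632, so 287,000 × 3.493943872632 ≈ 1,002,761.8914.
B: (1 + 0.043/12)^264 ≈ 2.57103649089, so 287,000 × 2.57103649089 ≈ 737,887.4729.
Difference ≈ 264,874.4186 in favor of A.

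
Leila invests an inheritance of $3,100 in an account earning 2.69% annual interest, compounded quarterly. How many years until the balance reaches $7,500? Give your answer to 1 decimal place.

(1 + 0.006725)^(4t) = 7,500/3,100 = 2.4194.
4t·ln(1 + 0.006725) = ln(2.4194); 4t = 0.8835/0.00670249 ≈ 131.8169.
t ≈ 32.9542 years.

33.0 years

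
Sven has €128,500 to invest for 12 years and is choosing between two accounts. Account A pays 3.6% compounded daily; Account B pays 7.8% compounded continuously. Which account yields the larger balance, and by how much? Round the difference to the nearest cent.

A: (1 + 0.036/365)^4380 ≈ 1.5403023022, so 128,500 × 1.5403023022 ≈ 197,928.8458.
B: e^(0.078·12) = e^0.936 ≈ 2.54976194523, so 128,500 × 2.54976194523 ≈ 327,644.4100.
Difference ≈ 129,715.5641 in favor of B.

Account B, by €129,715.56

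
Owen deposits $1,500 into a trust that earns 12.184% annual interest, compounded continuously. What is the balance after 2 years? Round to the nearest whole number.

A = P·e^(rt) = 1,500·e^(0.12184·2) = 1,500·e^0.24368.
e^0.24368 ≈ 1.275935966, so A ≈ 1,913.9039.

$1,914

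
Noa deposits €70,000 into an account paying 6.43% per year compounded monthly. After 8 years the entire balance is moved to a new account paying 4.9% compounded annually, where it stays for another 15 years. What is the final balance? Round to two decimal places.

After 8 years at 6.43%: 70,000 × 1.67033923423 ≈ 116,923.7464.
Then 15 years at 4.9%: 116,923.7464 × 2.04942638379 ≈ 239,626.6108.

€239,626.61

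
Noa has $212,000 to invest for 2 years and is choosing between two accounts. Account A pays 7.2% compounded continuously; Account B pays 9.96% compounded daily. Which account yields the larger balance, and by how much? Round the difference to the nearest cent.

Account B, by $13,887.86

A: e^(0.072·2) = e^0.144 ≈ 1.15488410852, so 212,000 × 1.15488410852 ≈ 244,835.4310.
B: (1 + 0.0996/365)^730 ≈ 1.22039286381, so 212,000 × 1.22039286381 ≈ 258,723.2871.
Difference ≈ 13,887.8561 in favor of B.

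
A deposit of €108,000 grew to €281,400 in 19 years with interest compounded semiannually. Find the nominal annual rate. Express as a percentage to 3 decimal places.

5.104%

(1 + r/2)^38 = 281,400/108,000 = 2.60556.
1 + r/2 = 2.60556^(1/38) ≈ 1.025521, so r/2 ≈ 0.0255214.
r ≈ 2·0.0255214 = 5.10429%.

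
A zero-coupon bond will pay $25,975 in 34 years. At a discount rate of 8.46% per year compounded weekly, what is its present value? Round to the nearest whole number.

Growth factor = (1 + 0.0846/52)^1768 ≈ 17.708817758.
P = 25,975/17.708817758 ≈ 1,466.7834.

$1,467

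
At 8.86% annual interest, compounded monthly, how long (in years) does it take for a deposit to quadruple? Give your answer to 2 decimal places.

(1 + 0.00738333)^(12t) = 4.
12t = ln 4 / ln(1 + 0.00738333) ≈ 1.3863/0.00735621 ≈ 188.4523.
t ≈ 15.7044.

15.70 years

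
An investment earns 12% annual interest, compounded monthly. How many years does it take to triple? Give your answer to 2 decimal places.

9.20 years

(1 + 0.01)^(12t) = 3.
12t = ln 3 / ln(1 + 0.01) ≈ 1.0986/0.00995033 ≈ 110.4096.
t ≈ 9.2008.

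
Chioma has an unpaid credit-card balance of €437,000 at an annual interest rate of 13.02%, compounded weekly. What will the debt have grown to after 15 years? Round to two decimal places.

€3,073,254.15

Growth factor = (1 + 0.1302/52)^780 ≈ 7.032618192557.
A ≈ 437,000 × 7.032618192557 ≈ 3,073,254.1501.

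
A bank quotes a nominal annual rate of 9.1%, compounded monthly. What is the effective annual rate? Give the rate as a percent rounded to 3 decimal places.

9.489%

One year is 12 periods at 0.00758333 each: (1 + 0.00758333)^12 ≈ 1.094893.
EAR = 1.094893 − 1 ≈ 9.48931%.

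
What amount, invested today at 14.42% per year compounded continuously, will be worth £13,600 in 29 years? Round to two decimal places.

P = A·e^(−rt) = 13,600·e^(−4.1818).
e^(−4.1818) ≈ 0.015270995022, so P ≈ 207.6855.

£207.69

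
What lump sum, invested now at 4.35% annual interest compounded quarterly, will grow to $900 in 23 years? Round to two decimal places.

$332.72

Periodic rate = 4.35%/4 = 0.010875; 92 periods.
P = 900/(1 + 0.010875)^92 ≈ 900/2.70499186 ≈ 332.7182.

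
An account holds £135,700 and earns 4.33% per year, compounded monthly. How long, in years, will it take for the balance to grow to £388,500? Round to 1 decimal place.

(1 + 0.00360833)^(12t) = 388,500/135,700 = 2.8629.
12t·ln(1 + 0.00360833) = ln(2.8629); 12t = 1.0518/0.00360184 ≈ 292.0304.
t ≈ 24.3359 years.

24.3 years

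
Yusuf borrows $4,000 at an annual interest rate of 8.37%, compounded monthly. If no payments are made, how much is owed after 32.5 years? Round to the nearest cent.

Growth factor = (1 + 0.006975)^390 ≈ 15.041409225.
A ≈ 4,000 × 15.041409225 ≈ 60,165.6369.

$60,165.64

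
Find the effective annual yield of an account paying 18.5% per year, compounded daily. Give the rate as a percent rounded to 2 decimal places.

EAR = (1 + 18.5%/365)^365 − 1 = (1 + 0.000506849)^365 − 1.
(1 + 0.000506849)^365 ≈ 1.203162, so EAR ≈ 20.31620%.

20.32%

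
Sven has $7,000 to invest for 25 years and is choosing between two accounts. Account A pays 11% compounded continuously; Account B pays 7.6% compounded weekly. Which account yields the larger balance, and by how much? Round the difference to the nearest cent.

A: e^(0.11·25) = e^2.75 ≈ 15.6426318842, so 7,000 × 15.6426318842 ≈ 109,498.4232.
B: (1 + 0.076/52)^1300 ≈ 6.6766267993, so 7,000 × 6.6766267993 ≈ 46,736.3876.
Difference ≈ 62,762.0356 in favor of A.

Account A, by $62,762.04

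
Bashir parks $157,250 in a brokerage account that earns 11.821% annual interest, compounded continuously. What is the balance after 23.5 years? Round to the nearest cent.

A = P·e^(rt) = 157,250·e^(0.11821·23.5) = 157,250·e^2.777935.
e^2.777935 ≈ 16.08576951369, so A ≈ 2,529,487.2560.

$2,529,487.26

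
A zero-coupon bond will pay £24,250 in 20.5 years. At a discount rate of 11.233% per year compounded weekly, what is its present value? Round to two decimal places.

Growth factor = (1 + 0.11233/52)^1066 ≈ 9.9769892703.
P = 24,250/9.9769892703 ≈ 2,430.5930.

£2,430.59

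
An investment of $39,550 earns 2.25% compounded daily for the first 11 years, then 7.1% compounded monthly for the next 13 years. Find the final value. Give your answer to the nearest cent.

Phase 1: 39,550·(1 + 0.0225/365)^4015 ≈ 50,656.0194.
Phase 2: 50,656.0194·(1 + 0.071/12)^156 ≈ 127,146.2816.

$127,146.28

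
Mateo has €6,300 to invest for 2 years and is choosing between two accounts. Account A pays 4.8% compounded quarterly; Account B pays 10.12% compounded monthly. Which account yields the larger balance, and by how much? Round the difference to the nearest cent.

Account B, by €775.96

A: (1 + 0.012)^8 ≈ 1.100130234, so 6,300 × 1.100130234 ≈ 6,930.8205.
B: (1 + 0.1012/12)^24 ≈ 1.223299009, so 6,300 × 1.223299009 ≈ 7,706.7838.
Difference ≈ 775.9633 in favor of B.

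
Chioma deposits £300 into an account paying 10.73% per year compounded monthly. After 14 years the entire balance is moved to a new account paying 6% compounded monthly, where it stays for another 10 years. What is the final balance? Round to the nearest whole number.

After 14 years at 10.73%: 300 × 4.461672443 ≈ 1,338.5017.
Then 10 years at 6%: 1,338.5017 × 1.819396734 ≈ 2,435.2657.

£2,435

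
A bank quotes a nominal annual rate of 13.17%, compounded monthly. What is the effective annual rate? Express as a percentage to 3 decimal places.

13.995%

EAR = (1 + 13.17%/12)^12 − 1 = (1 + 0.010975)^12 − 1.
(1 + 0.010975)^12 ≈ 1.139948, so EAR ≈ 13.99479%.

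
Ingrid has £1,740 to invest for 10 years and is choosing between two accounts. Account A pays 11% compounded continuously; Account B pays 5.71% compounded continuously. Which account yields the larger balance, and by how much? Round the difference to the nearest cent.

A: e^(0.11·10) = e^1.1 ≈ 3.004166024, so 1,740 × 3.004166024 ≈ 5,227.2489.
B: e^(0.0571·10) = e^0.571 ≈ 1.770036203, so 1,740 × 1.770036203 ≈ 3,079.8630.
Difference ≈ 2,147.3859 in favor of A.

Account A, by £2,147.39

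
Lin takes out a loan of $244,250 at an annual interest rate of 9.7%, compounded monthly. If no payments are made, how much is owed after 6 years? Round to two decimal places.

Growth factor = (1 + 0.097/12)^72 ≈ 1.7854319052.
A ≈ 244,250 × 1.7854319052 ≈ 436,091.7428.

$436,091.74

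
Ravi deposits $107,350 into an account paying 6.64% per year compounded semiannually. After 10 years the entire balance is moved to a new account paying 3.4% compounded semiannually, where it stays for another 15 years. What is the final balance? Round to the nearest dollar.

After 10 years at 6.64%: 107,350 × 1.92171044223 ≈ 206,295.6160.
Then 15 years at 3.4%: 206,295.6160 × 1.65816822139 ≈ 342,072.8346.

$342,073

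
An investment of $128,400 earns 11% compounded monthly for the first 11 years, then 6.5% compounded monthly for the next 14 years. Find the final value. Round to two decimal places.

After 11 years at 11%: 128,400 × 3.335050516283 ≈ 428,220.4863.
Then 14 years at 6.5%: 428,220.4863 × 2.47822921902 ≈ 1,061,228.5213.

$1,061,228.52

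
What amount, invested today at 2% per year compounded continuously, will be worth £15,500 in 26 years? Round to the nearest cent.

P = A·e^(−rt) = 15,500·e^(−0.52).
e^(−0.52) ≈ 0.59452054797, so P ≈ 9,215.0685.

£9,215.07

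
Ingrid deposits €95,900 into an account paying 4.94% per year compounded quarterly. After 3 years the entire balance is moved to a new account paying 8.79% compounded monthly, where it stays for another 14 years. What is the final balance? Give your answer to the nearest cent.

€378,688.18

After 3 years at 4.94%: 95,900 × 1.15869263473 ≈ 111,118.6237.
Then 14 years at 8.79%: 111,118.6237 × 3.40796322058 ≈ 378,688.1826.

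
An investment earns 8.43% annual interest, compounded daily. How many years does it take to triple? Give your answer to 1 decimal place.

(1 + 0.000230959)^(365t) = 3.
365t = ln 3 / ln(1 + 0.000230959) ≈ 1.0986/0.000230932 ≈ 4757.2929.
t ≈ 13.0337.

13.0 years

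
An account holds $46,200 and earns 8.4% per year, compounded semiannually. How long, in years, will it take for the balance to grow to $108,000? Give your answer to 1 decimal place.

10.3 years

We need (1 + 0.042)^(2t) = 2.3377, so 2t = ln 2.3377 / ln 1.042 ≈ 20.6396.
t ≈ 20.6396/2 = 10.3198 years.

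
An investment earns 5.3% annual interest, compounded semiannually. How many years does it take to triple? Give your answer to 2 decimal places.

(1 + 0.0265)^(2t) = 3.
2t = ln 3 / ln(1 + 0.0265) ≈ 1.0986/0.026155 ≈ 42.0040.
t ≈ 21.0020.

21.00 years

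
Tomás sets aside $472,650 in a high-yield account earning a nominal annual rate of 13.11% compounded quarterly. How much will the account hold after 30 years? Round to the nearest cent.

Periodic rate = 13.11%/4 = 0.032775; periods = 4·30 = 120.
A = 472,650·(1 + 0.032775)^120 ≈ 472,650·47.938670970773 ≈ 22,658,212.8343.

$22,658,212.83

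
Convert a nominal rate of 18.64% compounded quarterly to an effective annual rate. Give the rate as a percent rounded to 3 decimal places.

EAR = (1 + 18.64%/4)^4 − 1 = (1 + 0.0466)^4 − 1.
(1 + 0.0466)^4 ≈ 1.199839, so EAR ≈ 19.98389%.

19.984%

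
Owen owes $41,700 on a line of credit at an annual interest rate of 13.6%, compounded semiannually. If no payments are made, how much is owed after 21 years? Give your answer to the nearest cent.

Growth factor = (1 + 0.068)^42 ≈ 15.8486623525.
A ≈ 41,700 × 15.8486623525 ≈ 660,889.2201.

$660,889.22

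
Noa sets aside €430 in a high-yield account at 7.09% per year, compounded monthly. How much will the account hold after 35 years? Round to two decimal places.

Periodic rate = 7.09%/12 = 0.00590833; periods = 12·35 = 420.
A = 430·(1 + 0.0709/12)^420 ≈ 430·11.8721816 ≈ 5,105.0381.

€5,105.04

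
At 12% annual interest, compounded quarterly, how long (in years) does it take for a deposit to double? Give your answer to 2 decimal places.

(1 + 0.03)^(4t) = 2.
4t = ln 2 / ln(1 + 0.03) ≈ 0.69315/0.0295588 ≈ 23.4498.
t ≈ 5.8624.

5.86 years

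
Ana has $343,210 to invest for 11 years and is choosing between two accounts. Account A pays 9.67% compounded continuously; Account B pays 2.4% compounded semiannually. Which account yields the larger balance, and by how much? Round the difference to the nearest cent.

Account A growth factor: e^(0.0967·11) = e^1.0637 ≈ 2.89707034353; balance ≈ 994,303.5126.
Account B growth factor: (1 + 0.012)^22 ≈ 1.30008358563; balance ≈ 446,201.6874.
Account A is larger by 548,101.8252.

Account A, by $548,101.83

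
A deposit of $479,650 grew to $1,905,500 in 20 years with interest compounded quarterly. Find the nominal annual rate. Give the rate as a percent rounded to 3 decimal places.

The 80-period growth factor is 1,905,500/479,650 = 3.97269.
r/4 = 3.97269^(1/80) − 1 ≈ 0.0173926, so r ≈ 4·0.0173926 = 6.95702%.

6.957%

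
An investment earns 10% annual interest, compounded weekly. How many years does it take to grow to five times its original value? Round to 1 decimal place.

16.1 years

(1 + 0.00192308)^(52t) = 5.
52t = ln 5 / ln(1 + 0.00192308) ≈ 1.6094/0.00192123 ≈ 837.7122.
t ≈ 16.1098.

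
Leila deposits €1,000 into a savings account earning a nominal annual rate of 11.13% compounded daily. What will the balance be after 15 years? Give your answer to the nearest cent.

Growth factor = (1 + 0.1113/365)^5475 ≈ 5.308161332.
A ≈ 1,000 × 5.308161332 ≈ 5,308.1613.

€5,308.16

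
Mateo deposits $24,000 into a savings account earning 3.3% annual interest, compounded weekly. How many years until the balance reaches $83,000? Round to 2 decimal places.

37.61 years

(1 + 0.000634615)^(52t) = 83,000/24,000 = 3.4583.
52t·ln(1 + 0.000634615) = ln(3.4583); 52t = 1.2408/0.000634414 ≈ 1955.7995.
t ≈ 37.6115 years.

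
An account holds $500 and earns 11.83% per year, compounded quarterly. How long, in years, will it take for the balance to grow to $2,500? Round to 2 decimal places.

(1 + 0.029575)^(4t) = 2,500/500 = 5.
4t·ln(1 + 0.029575) = ln(5); 4t = 1.6094/0.0291461 ≈ 55.2197.
t ≈ 13.8049 years.

13.80 years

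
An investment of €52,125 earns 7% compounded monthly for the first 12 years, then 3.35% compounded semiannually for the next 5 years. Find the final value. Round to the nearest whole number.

Phase 1: 52,125·(1 + 0.07/12)^144 ≈ 120,446.3188.
Phase 2: 120,446.3188·(1 + 0.01675)^10 ≈ 142,211.7045.

€142,212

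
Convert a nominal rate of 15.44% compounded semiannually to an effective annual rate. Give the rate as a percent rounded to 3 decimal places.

EAR = (1 + 15.44%/2)^2 − 1 = (1 + 0.0772)^2 − 1.
(1 + 0.0772)^2 ≈ 1.16036, so EAR ≈ 16.03598%.

16.036%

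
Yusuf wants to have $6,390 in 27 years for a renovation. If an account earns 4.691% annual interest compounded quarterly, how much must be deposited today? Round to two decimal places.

Periodic rate = 4.691%/4 = 0.0117275; 108 periods.
P = 6,390/(1 + 0.0117275)^108 ≈ 6,390/3.522604778 ≈ 1,813.9986.

$1,814.00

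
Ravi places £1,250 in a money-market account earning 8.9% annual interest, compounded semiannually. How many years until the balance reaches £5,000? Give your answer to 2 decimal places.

We need (1 + 0.0445)^(2t) = 4, so 2t = ln 4 / ln 1.0445 ≈ 31.8408.
t ≈ 31.8408/2 = 15.9204 years.

15.92 years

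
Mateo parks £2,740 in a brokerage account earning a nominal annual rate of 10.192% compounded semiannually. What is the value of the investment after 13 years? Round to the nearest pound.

£9,977

Growth factor = (1 + 0.05096)^26 ≈ 3.641169192.
A ≈ 2,740 × 3.641169192 ≈ 9,976.8036.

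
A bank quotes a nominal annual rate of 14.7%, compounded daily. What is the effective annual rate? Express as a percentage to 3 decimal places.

15.832%

One year is 365 periods at 0.00040274 each: (1 + 0.00040274)^365 ≈ 1.15832.
EAR = 1.15832 − 1 ≈ 15.83197%.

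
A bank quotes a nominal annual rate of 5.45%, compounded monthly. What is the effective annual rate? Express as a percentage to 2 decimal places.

5.59%

One year is 12 periods at 0.00454167 each: (1 + 0.00454167)^12 ≈ 1.055882.
EAR = 1.055882 − 1 ≈ 5.58822%.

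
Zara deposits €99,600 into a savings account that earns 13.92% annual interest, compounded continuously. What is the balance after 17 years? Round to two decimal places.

€1,061,631.51

A = P·e^(rt) = 99,600·e^(0.1392·17) = 99,600·e^2.3664.
e^2.3664 ≈ 10.65895090788, so A ≈ 1,061,631.5104.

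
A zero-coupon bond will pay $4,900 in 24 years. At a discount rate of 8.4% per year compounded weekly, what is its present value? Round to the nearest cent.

Periodic rate = 8.4%/52 = 0.00161538; 1248 periods.
P = 4,900/(1 + 0.084/52)^1248 ≈ 4,900/7.496029226 ≈ 653.6794.

$653.68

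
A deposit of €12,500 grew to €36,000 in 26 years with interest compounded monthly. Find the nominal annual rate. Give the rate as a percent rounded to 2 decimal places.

4.08%

(1 + r/12)^312 = 36,000/12,500 = 2.88.
1 + r/12 = 2.88^(1/312) ≈ 1.003396, so r/12 ≈ 0.00339611.
r ≈ 12·0.00339611 = 4.07533%.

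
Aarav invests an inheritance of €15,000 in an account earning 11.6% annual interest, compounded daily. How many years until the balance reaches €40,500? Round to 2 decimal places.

8.56 years

We need (1 + 0.000317808)^(365t) = 2.7, so 365t = ln 2.7 / ln 1.000318 ≈ 3125.8147.
t ≈ 3125.8147/365 = 8.5639 years.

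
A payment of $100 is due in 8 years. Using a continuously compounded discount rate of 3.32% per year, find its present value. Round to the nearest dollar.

$77

P = A·e^(−rt) = 100·e^(−0.2656).
e^(−0.2656) ≈ 0.76674576, so P ≈ 76.6746.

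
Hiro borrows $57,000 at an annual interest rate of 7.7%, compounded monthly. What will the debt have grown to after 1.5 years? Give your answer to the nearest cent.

$63,955.16

Periodic rate = 7.7%/12 = 0.00641667; periods = 12·1.5 = 18.
A = 57,000·(1 + 0.077/12)^18 ≈ 57,000·1.1220204296 ≈ 63,955.1645.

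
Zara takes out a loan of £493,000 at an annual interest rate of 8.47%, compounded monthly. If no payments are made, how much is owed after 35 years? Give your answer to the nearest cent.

£9,457,808.08

Periodic rate = 8.47%/12 = 0.00705833; periods = 12·35 = 420.
A = 493,000·(1 + 0.0847/12)^420 ≈ 493,000·19.18419488189 ≈ 9,457,808.0768.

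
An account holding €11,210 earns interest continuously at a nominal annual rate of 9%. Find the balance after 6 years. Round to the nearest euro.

€19,236

A = P·e^(rt) = 11,210·e^(0.09·6) = 11,210·e^0.54.
e^0.54 ≈ 1.7160068622, so A ≈ 19,236.4369.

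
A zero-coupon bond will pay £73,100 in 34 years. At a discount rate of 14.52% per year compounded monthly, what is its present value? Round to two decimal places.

£540.46

Growth factor = (1 + 0.0121)^408 ≈ 135.25624992.
P = 73,100/135.25624992 ≈ 540.4556.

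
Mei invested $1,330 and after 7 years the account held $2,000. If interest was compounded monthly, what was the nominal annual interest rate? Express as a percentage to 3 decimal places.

(1 + r/12)^84 = 2,000/1,330 = 1.50376.
1 + r/12 = 1.50376^(1/84) ≈ 1.004869, so r/12 ≈ 0.00486858.
r ≈ 12·0.00486858 = 5.84229%.

5.842%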